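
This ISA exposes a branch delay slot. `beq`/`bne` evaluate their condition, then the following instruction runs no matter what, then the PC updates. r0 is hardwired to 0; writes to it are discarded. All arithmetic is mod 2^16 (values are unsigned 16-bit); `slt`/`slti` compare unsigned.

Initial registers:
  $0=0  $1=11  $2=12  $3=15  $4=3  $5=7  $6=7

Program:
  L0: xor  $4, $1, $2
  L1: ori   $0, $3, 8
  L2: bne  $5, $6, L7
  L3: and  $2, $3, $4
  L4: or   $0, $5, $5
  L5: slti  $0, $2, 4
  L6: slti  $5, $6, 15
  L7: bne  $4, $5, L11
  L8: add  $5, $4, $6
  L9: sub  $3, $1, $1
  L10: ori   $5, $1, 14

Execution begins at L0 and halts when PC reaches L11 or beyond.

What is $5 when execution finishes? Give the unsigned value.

#0 xor  $4, $1, $2 ; 0/11/12/15/7/7/7
#1 ori   $0, $3, 8 ; 0/11/12/15/7/7/7
#2 bne  $5, $6, L7 ; 0/11/12/15/7/7/7 ; →fallthru
#3 and  $2, $3, $4 ; 0/11/7/15/7/7/7
#4 or   $0, $5, $5 ; 0/11/7/15/7/7/7
#5 slti  $0, $2, 4 ; 0/11/7/15/7/7/7
#6 slti  $5, $6, 15 ; 0/11/7/15/7/1/7
#7 bne  $4, $5, L11 ; 0/11/7/15/7/1/7 ; →target
#8 add  $5, $4, $6 ; 0/11/7/15/7/14/7

14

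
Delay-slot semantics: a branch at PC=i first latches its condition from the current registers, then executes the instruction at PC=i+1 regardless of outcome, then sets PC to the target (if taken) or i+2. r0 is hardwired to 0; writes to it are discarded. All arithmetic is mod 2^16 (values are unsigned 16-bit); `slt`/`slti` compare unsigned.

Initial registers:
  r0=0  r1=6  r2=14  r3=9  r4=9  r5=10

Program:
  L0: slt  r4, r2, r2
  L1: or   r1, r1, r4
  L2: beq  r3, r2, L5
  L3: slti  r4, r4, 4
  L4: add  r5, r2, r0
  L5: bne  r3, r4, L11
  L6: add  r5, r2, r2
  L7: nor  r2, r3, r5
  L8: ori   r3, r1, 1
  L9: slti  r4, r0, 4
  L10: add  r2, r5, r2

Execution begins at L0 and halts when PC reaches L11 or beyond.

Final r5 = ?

28

PC=0  slt  r4, r2, r2        | r0=0 r1=6 r2=14 r3=9 r4=0 r5=10
PC=1  or   r1, r1, r4        | r0=0 r1=6 r2=14 r3=9 r4=0 r5=10
PC=2  beq  r3, r2, L5        | r0=0 r1=6 r2=14 r3=9 r4=0 r5=10  [not taken]
PC=3  slti  r4, r4, 4        | r0=0 r1=6 r2=14 r3=9 r4=1 r5=10
PC=4  add  r5, r2, r0        | r0=0 r1=6 r2=14 r3=9 r4=1 r5=14
PC=5  bne  r3, r4, L11       | r0=0 r1=6 r2=14 r3=9 r4=1 r5=14  [TAKEN]
PC=6  add  r5, r2, r2        | r0=0 r1=6 r2=14 r3=9 r4=1 r5=28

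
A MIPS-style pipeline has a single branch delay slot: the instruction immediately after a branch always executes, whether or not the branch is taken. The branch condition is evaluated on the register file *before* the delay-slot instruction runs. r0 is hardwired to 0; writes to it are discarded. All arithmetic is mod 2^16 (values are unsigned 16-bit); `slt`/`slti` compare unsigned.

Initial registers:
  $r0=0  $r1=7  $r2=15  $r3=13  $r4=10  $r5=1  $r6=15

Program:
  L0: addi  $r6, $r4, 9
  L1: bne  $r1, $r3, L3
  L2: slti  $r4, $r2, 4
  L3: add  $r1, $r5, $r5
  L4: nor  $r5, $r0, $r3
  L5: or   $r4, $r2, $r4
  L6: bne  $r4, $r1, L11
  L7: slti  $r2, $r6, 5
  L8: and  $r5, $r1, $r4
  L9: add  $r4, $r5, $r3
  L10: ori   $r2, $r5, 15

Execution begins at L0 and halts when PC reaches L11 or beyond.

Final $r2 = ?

#0 addi  $r6, $r4, 9 ; 0/7/15/13/10/1/19
#1 bne  $r1, $r3, L3 ; 0/7/15/13/10/1/19 ; →target
#2 slti  $r4, $r2, 4 ; 0/7/15/13/0/1/19
#3 add  $r1, $r5, $r5 ; 0/2/15/13/0/1/19
#4 nor  $r5, $r0, $r3 ; 0/2/15/13/0/65522/19
#5 or   $r4, $r2, $r4 ; 0/2/15/13/15/65522/19
#6 bne  $r4, $r1, L11 ; 0/2/15/13/15/65522/19 ; →target
#7 slti  $r2, $r6, 5 ; 0/2/0/13/15/65522/19

0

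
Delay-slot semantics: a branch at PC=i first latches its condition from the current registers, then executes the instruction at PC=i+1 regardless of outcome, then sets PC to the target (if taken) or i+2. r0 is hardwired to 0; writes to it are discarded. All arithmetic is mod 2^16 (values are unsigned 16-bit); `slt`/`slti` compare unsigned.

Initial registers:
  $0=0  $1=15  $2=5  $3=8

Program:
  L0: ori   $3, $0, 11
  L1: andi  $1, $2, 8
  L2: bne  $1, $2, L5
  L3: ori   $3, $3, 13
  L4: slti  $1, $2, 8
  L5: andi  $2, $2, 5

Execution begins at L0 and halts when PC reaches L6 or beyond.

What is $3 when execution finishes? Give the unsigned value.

15

#0 ori   $3, $0, 11 ; 0/15/5/11
#1 andi  $1, $2, 8 ; 0/0/5/11
#2 bne  $1, $2, L5 ; 0/0/5/11 ; →target
#3 ori   $3, $3, 13 ; 0/0/5/15
#5 andi  $2, $2, 5 ; 0/0/5/15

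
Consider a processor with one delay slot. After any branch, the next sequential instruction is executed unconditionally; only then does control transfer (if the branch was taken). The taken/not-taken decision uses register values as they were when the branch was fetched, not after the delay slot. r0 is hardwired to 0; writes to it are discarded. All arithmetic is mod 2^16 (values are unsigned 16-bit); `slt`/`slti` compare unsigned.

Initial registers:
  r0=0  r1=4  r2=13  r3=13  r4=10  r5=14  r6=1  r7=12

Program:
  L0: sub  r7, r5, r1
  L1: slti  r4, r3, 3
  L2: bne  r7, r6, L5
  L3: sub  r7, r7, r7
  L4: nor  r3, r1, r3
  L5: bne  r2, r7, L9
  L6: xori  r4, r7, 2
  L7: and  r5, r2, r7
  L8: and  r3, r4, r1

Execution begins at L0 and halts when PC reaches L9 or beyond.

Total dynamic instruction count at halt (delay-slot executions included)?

6

  step pc=0: sub  r7, r5, r1  regs=(0,4,13,13,10,14,1,10)
  step pc=1: slti  r4, r3, 3  regs=(0,4,13,13,0,14,1,10)
  step pc=2: bne  r7, r6, L5  cond=T  regs=(0,4,13,13,0,14,1,10)
  step pc=3: sub  r7, r7, r7  regs=(0,4,13,13,0,14,1,0)
  step pc=5: bne  r2, r7, L9  cond=T  regs=(0,4,13,13,0,14,1,0)
  step pc=6: xori  r4, r7, 2  regs=(0,4,13,13,2,14,1,0)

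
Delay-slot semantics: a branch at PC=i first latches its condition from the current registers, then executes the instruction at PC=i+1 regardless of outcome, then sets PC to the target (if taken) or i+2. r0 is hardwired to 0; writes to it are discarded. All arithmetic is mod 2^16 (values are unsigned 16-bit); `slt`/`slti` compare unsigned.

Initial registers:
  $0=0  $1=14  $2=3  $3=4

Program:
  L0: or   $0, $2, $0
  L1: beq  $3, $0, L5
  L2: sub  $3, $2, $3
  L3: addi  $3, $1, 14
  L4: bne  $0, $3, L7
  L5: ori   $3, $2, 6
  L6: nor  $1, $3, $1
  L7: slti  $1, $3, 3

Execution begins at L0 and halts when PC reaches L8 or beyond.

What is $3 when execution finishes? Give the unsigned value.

#0 or   $0, $2, $0 ; 0/14/3/4
#1 beq  $3, $0, L5 ; 0/14/3/4 ; →fallthru
#2 sub  $3, $2, $3 ; 0/14/3/65535
#3 addi  $3, $1, 14 ; 0/14/3/28
#4 bne  $0, $3, L7 ; 0/14/3/28 ; →target
#5 ori   $3, $2, 6 ; 0/14/3/7
#7 slti  $1, $3, 3 ; 0/0/3/7

7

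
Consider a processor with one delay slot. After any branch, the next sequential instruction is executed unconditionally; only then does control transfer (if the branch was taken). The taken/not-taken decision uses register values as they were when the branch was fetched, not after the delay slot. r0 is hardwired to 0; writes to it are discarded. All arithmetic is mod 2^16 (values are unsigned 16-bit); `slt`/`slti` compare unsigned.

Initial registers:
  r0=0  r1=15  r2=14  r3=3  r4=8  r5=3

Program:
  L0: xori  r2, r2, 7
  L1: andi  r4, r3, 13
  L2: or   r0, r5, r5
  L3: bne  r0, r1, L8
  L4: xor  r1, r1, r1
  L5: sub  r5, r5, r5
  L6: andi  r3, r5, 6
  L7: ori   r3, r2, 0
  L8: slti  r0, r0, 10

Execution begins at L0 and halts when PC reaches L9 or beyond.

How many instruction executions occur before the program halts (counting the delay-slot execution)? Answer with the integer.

  step pc=0: xori  r2, r2, 7  regs=(0,15,9,3,8,3)
  step pc=1: andi  r4, r3, 13  regs=(0,15,9,3,1,3)
  step pc=2: or   r0, r5, r5  regs=(0,15,9,3,1,3)
  step pc=3: bne  r0, r1, L8  cond=T  regs=(0,15,9,3,1,3)
  step pc=4: xor  r1, r1, r1  regs=(0,0,9,3,1,3)
  step pc=8: slti  r0, r0, 10  regs=(0,0,9,3,1,3)

6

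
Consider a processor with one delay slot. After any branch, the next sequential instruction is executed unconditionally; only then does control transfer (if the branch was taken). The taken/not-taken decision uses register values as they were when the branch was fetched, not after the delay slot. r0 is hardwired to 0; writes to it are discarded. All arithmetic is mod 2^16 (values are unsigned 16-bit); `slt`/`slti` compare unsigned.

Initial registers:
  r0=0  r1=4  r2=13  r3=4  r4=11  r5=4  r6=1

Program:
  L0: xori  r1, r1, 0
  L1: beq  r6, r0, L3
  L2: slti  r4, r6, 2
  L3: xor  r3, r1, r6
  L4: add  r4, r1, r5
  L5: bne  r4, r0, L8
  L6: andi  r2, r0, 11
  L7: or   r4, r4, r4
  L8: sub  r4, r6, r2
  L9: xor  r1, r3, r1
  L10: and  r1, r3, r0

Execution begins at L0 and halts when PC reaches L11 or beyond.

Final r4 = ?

1

  step pc=0: xori  r1, r1, 0  regs=(0,4,13,4,11,4,1)
  step pc=1: beq  r6, r0, L3  cond=F  regs=(0,4,13,4,11,4,1)
  step pc=2: slti  r4, r6, 2  regs=(0,4,13,4,1,4,1)
  step pc=3: xor  r3, r1, r6  regs=(0,4,13,5,1,4,1)
  step pc=4: add  r4, r1, r5  regs=(0,4,13,5,8,4,1)
  step pc=5: bne  r4, r0, L8  cond=T  regs=(0,4,13,5,8,4,1)
  step pc=6: andi  r2, r0, 11  regs=(0,4,0,5,8,4,1)
  step pc=8: sub  r4, r6, r2  regs=(0,4,0,5,1,4,1)
  step pc=9: xor  r1, r3, r1  regs=(0,1,0,5,1,4,1)
  step pc=10: and  r1, r3, r0  regs=(0,0,0,5,1,4,1)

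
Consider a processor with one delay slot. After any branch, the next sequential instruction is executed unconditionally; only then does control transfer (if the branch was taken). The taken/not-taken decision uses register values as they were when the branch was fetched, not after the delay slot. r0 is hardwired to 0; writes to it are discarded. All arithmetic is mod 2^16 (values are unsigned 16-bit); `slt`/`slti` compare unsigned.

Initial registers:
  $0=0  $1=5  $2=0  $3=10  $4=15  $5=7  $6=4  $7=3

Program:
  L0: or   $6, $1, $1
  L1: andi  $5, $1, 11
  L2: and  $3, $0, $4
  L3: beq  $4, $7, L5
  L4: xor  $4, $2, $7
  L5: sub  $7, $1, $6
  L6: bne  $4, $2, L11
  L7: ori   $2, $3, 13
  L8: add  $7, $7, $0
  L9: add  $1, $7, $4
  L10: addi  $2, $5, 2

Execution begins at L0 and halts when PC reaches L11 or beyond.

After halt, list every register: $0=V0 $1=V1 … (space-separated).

  step pc=0: or   $6, $1, $1  regs=(0,5,0,10,15,7,5,3)
  step pc=1: andi  $5, $1, 11  regs=(0,5,0,10,15,1,5,3)
  step pc=2: and  $3, $0, $4  regs=(0,5,0,0,15,1,5,3)
  step pc=3: beq  $4, $7, L5  cond=F  regs=(0,5,0,0,15,1,5,3)
  step pc=4: xor  $4, $2, $7  regs=(0,5,0,0,3,1,5,3)
  step pc=5: sub  $7, $1, $6  regs=(0,5,0,0,3,1,5,0)
  step pc=6: bne  $4, $2, L11  cond=T  regs=(0,5,0,0,3,1,5,0)
  step pc=7: ori   $2, $3, 13  regs=(0,5,13,0,3,1,5,0)

$0=0 $1=5 $2=13 $3=0 $4=3 $5=1 $6=5 $7=0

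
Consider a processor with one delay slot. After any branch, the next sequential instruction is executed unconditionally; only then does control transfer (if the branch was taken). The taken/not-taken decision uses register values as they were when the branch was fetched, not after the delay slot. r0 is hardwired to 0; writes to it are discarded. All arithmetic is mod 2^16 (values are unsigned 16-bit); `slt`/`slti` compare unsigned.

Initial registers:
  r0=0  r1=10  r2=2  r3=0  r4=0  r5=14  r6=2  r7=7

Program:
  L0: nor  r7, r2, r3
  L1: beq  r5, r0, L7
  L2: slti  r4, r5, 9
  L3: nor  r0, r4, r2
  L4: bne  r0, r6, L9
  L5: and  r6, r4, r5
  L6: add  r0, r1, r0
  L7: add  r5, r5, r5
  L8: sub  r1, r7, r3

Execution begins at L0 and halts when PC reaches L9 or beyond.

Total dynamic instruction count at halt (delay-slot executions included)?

#0 nor  r7, r2, r3 ; 0/10/2/0/0/14/2/65533
#1 beq  r5, r0, L7 ; 0/10/2/0/0/14/2/65533 ; →fallthru
#2 slti  r4, r5, 9 ; 0/10/2/0/0/14/2/65533
#3 nor  r0, r4, r2 ; 0/10/2/0/0/14/2/65533
#4 bne  r0, r6, L9 ; 0/10/2/0/0/14/2/65533 ; →target
#5 and  r6, r4, r5 ; 0/10/2/0/0/14/0/65533

6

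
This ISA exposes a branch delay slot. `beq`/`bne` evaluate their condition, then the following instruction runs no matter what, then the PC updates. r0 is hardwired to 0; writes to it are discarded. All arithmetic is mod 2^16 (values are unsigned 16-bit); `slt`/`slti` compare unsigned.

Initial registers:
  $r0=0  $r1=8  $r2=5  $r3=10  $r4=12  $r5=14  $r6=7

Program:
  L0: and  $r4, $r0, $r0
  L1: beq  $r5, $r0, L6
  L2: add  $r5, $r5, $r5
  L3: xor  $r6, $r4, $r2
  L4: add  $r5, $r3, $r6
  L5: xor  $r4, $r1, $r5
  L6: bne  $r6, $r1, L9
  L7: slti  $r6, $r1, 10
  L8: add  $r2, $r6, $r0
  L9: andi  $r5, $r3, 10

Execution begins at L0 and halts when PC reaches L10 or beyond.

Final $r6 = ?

PC=0  and  $r4, $r0, $r0     | $r0=0 $r1=8 $r2=5 $r3=10 $r4=0 $r5=14 $r6=7
PC=1  beq  $r5, $r0, L6      | $r0=0 $r1=8 $r2=5 $r3=10 $r4=0 $r5=14 $r6=7  [not taken]
PC=2  add  $r5, $r5, $r5     | $r0=0 $r1=8 $r2=5 $r3=10 $r4=0 $r5=28 $r6=7
PC=3  xor  $r6, $r4, $r2     | $r0=0 $r1=8 $r2=5 $r3=10 $r4=0 $r5=28 $r6=5
PC=4  add  $r5, $r3, $r6     | $r0=0 $r1=8 $r2=5 $r3=10 $r4=0 $r5=15 $r6=5
PC=5  xor  $r4, $r1, $r5     | $r0=0 $r1=8 $r2=5 $r3=10 $r4=7 $r5=15 $r6=5
PC=6  bne  $r6, $r1, L9      | $r0=0 $r1=8 $r2=5 $r3=10 $r4=7 $r5=15 $r6=5  [TAKEN]
PC=7  slti  $r6, $r1, 10     | $r0=0 $r1=8 $r2=5 $r3=10 $r4=7 $r5=15 $r6=1
PC=9  andi  $r5, $r3, 10     | $r0=0 $r1=8 $r2=5 $r3=10 $r4=7 $r5=10 $r6=1

1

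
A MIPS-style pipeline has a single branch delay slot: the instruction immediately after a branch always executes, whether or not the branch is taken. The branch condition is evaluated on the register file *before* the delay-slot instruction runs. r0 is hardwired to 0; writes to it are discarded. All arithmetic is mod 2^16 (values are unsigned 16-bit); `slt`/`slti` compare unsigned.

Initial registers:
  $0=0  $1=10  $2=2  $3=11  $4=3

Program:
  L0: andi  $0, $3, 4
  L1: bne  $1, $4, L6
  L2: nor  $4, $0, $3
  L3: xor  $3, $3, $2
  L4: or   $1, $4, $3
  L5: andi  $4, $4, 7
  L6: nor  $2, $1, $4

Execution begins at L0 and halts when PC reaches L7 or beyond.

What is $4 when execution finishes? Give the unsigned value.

65524

  step pc=0: andi  $0, $3, 4  regs=(0,10,2,11,3)
  step pc=1: bne  $1, $4, L6  cond=T  regs=(0,10,2,11,3)
  step pc=2: nor  $4, $0, $3  regs=(0,10,2,11,65524)
  step pc=6: nor  $2, $1, $4  regs=(0,10,1,11,65524)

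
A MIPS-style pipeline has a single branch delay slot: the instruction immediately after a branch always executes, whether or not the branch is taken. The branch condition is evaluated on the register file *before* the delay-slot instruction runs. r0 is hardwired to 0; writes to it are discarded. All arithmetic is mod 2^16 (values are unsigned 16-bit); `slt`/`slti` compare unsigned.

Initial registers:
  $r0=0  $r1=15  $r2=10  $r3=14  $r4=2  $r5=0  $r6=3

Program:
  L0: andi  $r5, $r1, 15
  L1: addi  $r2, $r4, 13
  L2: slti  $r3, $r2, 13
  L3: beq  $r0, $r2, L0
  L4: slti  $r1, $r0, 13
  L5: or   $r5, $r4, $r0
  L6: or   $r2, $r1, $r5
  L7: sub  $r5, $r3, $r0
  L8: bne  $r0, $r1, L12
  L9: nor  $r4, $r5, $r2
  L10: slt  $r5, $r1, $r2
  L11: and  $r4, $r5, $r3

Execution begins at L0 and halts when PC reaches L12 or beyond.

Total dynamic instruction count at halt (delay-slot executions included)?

PC=0  andi  $r5, $r1, 15     | $r0=0 $r1=15 $r2=10 $r3=14 $r4=2 $r5=15 $r6=3
PC=1  addi  $r2, $r4, 13     | $r0=0 $r1=15 $r2=15 $r3=14 $r4=2 $r5=15 $r6=3
PC=2  slti  $r3, $r2, 13     | $r0=0 $r1=15 $r2=15 $r3=0 $r4=2 $r5=15 $r6=3
PC=3  beq  $r0, $r2, L0      | $r0=0 $r1=15 $r2=15 $r3=0 $r4=2 $r5=15 $r6=3  [not taken]
PC=4  slti  $r1, $r0, 13     | $r0=0 $r1=1 $r2=15 $r3=0 $r4=2 $r5=15 $r6=3
PC=5  or   $r5, $r4, $r0     | $r0=0 $r1=1 $r2=15 $r3=0 $r4=2 $r5=2 $r6=3
PC=6  or   $r2, $r1, $r5     | $r0=0 $r1=1 $r2=3 $r3=0 $r4=2 $r5=2 $r6=3
PC=7  sub  $r5, $r3, $r0     | $r0=0 $r1=1 $r2=3 $r3=0 $r4=2 $r5=0 $r6=3
PC=8  bne  $r0, $r1, L12     | $r0=0 $r1=1 $r2=3 $r3=0 $r4=2 $r5=0 $r6=3  [TAKEN]
PC=9  nor  $r4, $r5, $r2     | $r0=0 $r1=1 $r2=3 $r3=0 $r4=65532 $r5=0 $r6=3

10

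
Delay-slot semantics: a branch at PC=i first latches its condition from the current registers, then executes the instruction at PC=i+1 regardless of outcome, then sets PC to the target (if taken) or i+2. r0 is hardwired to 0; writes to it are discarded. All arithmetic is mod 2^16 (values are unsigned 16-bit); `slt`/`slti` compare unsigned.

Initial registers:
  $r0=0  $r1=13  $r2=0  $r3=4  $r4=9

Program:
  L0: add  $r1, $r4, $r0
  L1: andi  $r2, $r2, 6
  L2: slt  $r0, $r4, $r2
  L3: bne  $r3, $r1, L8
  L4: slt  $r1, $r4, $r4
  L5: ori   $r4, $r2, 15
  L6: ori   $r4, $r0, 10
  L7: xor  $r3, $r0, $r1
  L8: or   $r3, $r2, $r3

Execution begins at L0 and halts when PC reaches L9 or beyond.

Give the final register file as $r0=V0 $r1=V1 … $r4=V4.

[0] add  $r1, $r4, $r0  →  {$r0:0, $r1:9, $r2:0, $r3:4, $r4:9}
[1] andi  $r2, $r2, 6  →  {$r0:0, $r1:9, $r2:0, $r3:4, $r4:9}
[2] slt  $r0, $r4, $r2  →  {$r0:0, $r1:9, $r2:0, $r3:4, $r4:9}
[3] bne  $r3, $r1, L8  →  {$r0:0, $r1:9, $r2:0, $r3:4, $r4:9}  ⟨branch taken⟩
[4] slt  $r1, $r4, $r4  →  {$r0:0, $r1:0, $r2:0, $r3:4, $r4:9}
[8] or   $r3, $r2, $r3  →  {$r0:0, $r1:0, $r2:0, $r3:4, $r4:9}

$r0=0 $r1=0 $r2=0 $r3=4 $r4=9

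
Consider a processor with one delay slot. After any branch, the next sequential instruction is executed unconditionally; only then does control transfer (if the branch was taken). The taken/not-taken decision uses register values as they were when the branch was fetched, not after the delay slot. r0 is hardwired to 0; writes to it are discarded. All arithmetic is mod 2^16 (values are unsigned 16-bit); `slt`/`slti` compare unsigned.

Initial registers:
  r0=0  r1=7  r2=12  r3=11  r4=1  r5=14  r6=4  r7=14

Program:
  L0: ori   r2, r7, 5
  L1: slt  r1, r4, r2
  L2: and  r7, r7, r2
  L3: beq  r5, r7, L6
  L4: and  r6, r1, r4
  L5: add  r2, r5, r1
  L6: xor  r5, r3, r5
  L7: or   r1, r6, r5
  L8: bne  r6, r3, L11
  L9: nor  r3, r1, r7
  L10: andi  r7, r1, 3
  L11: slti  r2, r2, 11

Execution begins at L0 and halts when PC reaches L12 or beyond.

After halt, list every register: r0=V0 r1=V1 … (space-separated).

r0=0 r1=5 r2=0 r3=65520 r4=1 r5=5 r6=1 r7=14

  step pc=0: ori   r2, r7, 5  regs=(0,7,15,11,1,14,4,14)
  step pc=1: slt  r1, r4, r2  regs=(0,1,15,11,1,14,4,14)
  step pc=2: and  r7, r7, r2  regs=(0,1,15,11,1,14,4,14)
  step pc=3: beq  r5, r7, L6  cond=T  regs=(0,1,15,11,1,14,4,14)
  step pc=4: and  r6, r1, r4  regs=(0,1,15,11,1,14,1,14)
  step pc=6: xor  r5, r3, r5  regs=(0,1,15,11,1,5,1,14)
  step pc=7: or   r1, r6, r5  regs=(0,5,15,11,1,5,1,14)
  step pc=8: bne  r6, r3, L11  cond=T  regs=(0,5,15,11,1,5,1,14)
  step pc=9: nor  r3, r1, r7  regs=(0,5,15,65520,1,5,1,14)
  step pc=11: slti  r2, r2, 11  regs=(0,5,0,65520,1,5,1,14)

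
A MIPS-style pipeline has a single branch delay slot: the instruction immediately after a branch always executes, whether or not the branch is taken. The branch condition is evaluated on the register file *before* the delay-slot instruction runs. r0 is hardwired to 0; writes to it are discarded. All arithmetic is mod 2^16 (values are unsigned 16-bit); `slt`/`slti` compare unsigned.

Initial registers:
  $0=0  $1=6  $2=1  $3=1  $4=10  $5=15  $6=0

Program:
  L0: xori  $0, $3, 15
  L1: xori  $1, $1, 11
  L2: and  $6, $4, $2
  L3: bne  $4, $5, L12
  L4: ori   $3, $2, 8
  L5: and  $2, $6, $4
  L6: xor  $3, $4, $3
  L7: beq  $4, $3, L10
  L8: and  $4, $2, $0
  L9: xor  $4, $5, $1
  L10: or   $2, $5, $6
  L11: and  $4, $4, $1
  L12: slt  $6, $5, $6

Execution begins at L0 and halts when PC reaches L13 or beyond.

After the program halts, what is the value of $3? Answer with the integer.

9

[0] xori  $0, $3, 15  →  {$0:0, $1:6, $2:1, $3:1, $4:10, $5:15, $6:0}
[1] xori  $1, $1, 11  →  {$0:0, $1:13, $2:1, $3:1, $4:10, $5:15, $6:0}
[2] and  $6, $4, $2  →  {$0:0, $1:13, $2:1, $3:1, $4:10, $5:15, $6:0}
[3] bne  $4, $5, L12  →  {$0:0, $1:13, $2:1, $3:1, $4:10, $5:15, $6:0}  ⟨branch taken⟩
[4] ori   $3, $2, 8  →  {$0:0, $1:13, $2:1, $3:9, $4:10, $5:15, $6:0}
[12] slt  $6, $5, $6  →  {$0:0, $1:13, $2:1, $3:9, $4:10, $5:15, $6:0}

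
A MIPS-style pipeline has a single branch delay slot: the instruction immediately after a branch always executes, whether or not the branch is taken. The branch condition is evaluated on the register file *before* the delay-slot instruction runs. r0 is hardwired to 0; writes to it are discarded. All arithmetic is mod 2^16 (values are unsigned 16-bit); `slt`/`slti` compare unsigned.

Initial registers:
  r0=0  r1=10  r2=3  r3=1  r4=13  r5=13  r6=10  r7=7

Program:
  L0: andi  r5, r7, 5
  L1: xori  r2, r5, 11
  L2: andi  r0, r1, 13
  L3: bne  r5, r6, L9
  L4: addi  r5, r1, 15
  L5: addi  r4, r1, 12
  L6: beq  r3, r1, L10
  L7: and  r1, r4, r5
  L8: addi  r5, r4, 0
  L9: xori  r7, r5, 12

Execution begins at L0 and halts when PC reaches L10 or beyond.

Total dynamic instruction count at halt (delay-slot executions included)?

6

  step pc=0: andi  r5, r7, 5  regs=(0,10,3,1,13,5,10,7)
  step pc=1: xori  r2, r5, 11  regs=(0,10,14,1,13,5,10,7)
  step pc=2: andi  r0, r1, 13  regs=(0,10,14,1,13,5,10,7)
  step pc=3: bne  r5, r6, L9  cond=T  regs=(0,10,14,1,13,5,10,7)
  step pc=4: addi  r5, r1, 15  regs=(0,10,14,1,13,25,10,7)
  step pc=9: xori  r7, r5, 12  regs=(0,10,14,1,13,25,10,21)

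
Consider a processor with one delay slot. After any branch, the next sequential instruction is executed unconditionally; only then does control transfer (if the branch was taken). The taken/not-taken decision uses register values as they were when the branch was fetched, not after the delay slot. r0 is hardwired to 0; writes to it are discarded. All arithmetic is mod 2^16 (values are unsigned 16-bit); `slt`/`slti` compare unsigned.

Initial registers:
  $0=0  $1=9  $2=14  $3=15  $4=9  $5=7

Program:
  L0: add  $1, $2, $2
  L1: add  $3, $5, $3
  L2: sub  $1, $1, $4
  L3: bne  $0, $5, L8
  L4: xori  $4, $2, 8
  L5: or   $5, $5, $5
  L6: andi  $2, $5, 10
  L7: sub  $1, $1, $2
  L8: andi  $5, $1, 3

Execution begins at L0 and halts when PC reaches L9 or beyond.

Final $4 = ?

#0 add  $1, $2, $2 ; 0/28/14/15/9/7
#1 add  $3, $5, $3 ; 0/28/14/22/9/7
#2 sub  $1, $1, $4 ; 0/19/14/22/9/7
#3 bne  $0, $5, L8 ; 0/19/14/22/9/7 ; →target
#4 xori  $4, $2, 8 ; 0/19/14/22/6/7
#8 andi  $5, $1, 3 ; 0/19/14/22/6/3

6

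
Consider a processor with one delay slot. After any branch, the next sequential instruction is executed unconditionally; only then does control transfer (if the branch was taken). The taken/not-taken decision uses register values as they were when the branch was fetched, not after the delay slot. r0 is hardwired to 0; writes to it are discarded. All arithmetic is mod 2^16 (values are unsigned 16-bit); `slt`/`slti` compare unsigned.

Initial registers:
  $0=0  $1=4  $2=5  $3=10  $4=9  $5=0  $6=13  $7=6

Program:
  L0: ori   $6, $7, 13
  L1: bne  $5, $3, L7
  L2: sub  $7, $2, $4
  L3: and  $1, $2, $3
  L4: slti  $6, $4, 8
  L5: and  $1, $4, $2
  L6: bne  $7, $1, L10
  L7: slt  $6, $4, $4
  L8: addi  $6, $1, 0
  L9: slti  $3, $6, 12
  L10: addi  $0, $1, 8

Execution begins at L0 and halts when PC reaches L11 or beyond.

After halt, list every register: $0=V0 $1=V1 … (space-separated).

$0=0 $1=4 $2=5 $3=1 $4=9 $5=0 $6=4 $7=65532

PC=0  ori   $6, $7, 13       | $0=0 $1=4 $2=5 $3=10 $4=9 $5=0 $6=15 $7=6
PC=1  bne  $5, $3, L7        | $0=0 $1=4 $2=5 $3=10 $4=9 $5=0 $6=15 $7=6  [TAKEN]
PC=2  sub  $7, $2, $4        | $0=0 $1=4 $2=5 $3=10 $4=9 $5=0 $6=15 $7=65532
PC=7  slt  $6, $4, $4        | $0=0 $1=4 $2=5 $3=10 $4=9 $5=0 $6=0 $7=65532
PC=8  addi  $6, $1, 0        | $0=0 $1=4 $2=5 $3=10 $4=9 $5=0 $6=4 $7=65532
PC=9  slti  $3, $6, 12       | $0=0 $1=4 $2=5 $3=1 $4=9 $5=0 $6=4 $7=65532
PC=10 addi  $0, $1, 8        | $0=0 $1=4 $2=5 $3=1 $4=9 $5=0 $6=4 $7=65532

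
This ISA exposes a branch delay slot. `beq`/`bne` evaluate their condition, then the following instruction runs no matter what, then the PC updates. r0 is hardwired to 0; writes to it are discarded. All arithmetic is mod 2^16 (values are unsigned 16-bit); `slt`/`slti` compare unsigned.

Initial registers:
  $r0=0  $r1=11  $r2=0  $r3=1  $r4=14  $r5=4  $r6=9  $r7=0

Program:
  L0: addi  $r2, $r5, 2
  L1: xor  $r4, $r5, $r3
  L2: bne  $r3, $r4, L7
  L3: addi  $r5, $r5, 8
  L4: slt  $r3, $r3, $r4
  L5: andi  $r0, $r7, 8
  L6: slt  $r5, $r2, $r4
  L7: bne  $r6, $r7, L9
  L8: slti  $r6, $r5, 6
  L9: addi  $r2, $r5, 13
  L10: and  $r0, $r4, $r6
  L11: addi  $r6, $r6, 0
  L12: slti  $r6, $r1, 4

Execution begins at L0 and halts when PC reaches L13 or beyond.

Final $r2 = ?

PC=0  addi  $r2, $r5, 2      | $r0=0 $r1=11 $r2=6 $r3=1 $r4=14 $r5=4 $r6=9 $r7=0
PC=1  xor  $r4, $r5, $r3     | $r0=0 $r1=11 $r2=6 $r3=1 $r4=5 $r5=4 $r6=9 $r7=0
PC=2  bne  $r3, $r4, L7      | $r0=0 $r1=11 $r2=6 $r3=1 $r4=5 $r5=4 $r6=9 $r7=0  [TAKEN]
PC=3  addi  $r5, $r5, 8      | $r0=0 $r1=11 $r2=6 $r3=1 $r4=5 $r5=12 $r6=9 $r7=0
PC=7  bne  $r6, $r7, L9      | $r0=0 $r1=11 $r2=6 $r3=1 $r4=5 $r5=12 $r6=9 $r7=0  [TAKEN]
PC=8  slti  $r6, $r5, 6      | $r0=0 $r1=11 $r2=6 $r3=1 $r4=5 $r5=12 $r6=0 $r7=0
PC=9  addi  $r2, $r5, 13     | $r0=0 $r1=11 $r2=25 $r3=1 $r4=5 $r5=12 $r6=0 $r7=0
PC=10 and  $r0, $r4, $r6     | $r0=0 $r1=11 $r2=25 $r3=1 $r4=5 $r5=12 $r6=0 $r7=0
PC=11 addi  $r6, $r6, 0      | $r0=0 $r1=11 $r2=25 $r3=1 $r4=5 $r5=12 $r6=0 $r7=0
PC=12 slti  $r6, $r1, 4      | $r0=0 $r1=11 $r2=25 $r3=1 $r4=5 $r5=12 $r6=0 $r7=0

25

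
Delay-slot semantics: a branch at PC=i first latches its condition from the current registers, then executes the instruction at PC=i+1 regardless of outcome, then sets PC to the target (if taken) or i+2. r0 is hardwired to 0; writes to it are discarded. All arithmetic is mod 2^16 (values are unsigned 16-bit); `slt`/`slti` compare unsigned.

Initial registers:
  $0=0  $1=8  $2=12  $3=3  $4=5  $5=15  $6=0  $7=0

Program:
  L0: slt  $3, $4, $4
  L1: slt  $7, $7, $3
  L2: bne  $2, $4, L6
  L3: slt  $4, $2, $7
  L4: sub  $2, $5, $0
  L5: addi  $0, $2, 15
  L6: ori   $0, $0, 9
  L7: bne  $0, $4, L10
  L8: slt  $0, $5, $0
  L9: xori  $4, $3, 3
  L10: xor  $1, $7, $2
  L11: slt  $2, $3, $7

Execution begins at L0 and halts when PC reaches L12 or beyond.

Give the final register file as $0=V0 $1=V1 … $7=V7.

PC=0  slt  $3, $4, $4        | $0=0 $1=8 $2=12 $3=0 $4=5 $5=15 $6=0 $7=0
PC=1  slt  $7, $7, $3        | $0=0 $1=8 $2=12 $3=0 $4=5 $5=15 $6=0 $7=0
PC=2  bne  $2, $4, L6        | $0=0 $1=8 $2=12 $3=0 $4=5 $5=15 $6=0 $7=0  [TAKEN]
PC=3  slt  $4, $2, $7        | $0=0 $1=8 $2=12 $3=0 $4=0 $5=15 $6=0 $7=0
PC=6  ori   $0, $0, 9        | $0=0 $1=8 $2=12 $3=0 $4=0 $5=15 $6=0 $7=0
PC=7  bne  $0, $4, L10       | $0=0 $1=8 $2=12 $3=0 $4=0 $5=15 $6=0 $7=0  [not taken]
PC=8  slt  $0, $5, $0        | $0=0 $1=8 $2=12 $3=0 $4=0 $5=15 $6=0 $7=0
PC=9  xori  $4, $3, 3        | $0=0 $1=8 $2=12 $3=0 $4=3 $5=15 $6=0 $7=0
PC=10 xor  $1, $7, $2        | $0=0 $1=12 $2=12 $3=0 $4=3 $5=15 $6=0 $7=0
PC=11 slt  $2, $3, $7        | $0=0 $1=12 $2=0 $3=0 $4=3 $5=15 $6=0 $7=0

$0=0 $1=12 $2=0 $3=0 $4=3 $5=15 $6=0 $7=0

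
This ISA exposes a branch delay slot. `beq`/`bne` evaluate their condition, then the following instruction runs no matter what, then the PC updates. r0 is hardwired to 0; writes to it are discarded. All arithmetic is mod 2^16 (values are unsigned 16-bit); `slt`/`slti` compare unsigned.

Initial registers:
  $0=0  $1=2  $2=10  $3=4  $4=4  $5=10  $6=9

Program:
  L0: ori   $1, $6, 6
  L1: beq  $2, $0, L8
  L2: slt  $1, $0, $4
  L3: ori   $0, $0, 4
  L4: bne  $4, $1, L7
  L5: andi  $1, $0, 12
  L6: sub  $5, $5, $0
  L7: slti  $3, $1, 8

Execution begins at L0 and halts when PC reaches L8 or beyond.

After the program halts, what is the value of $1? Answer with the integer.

0

  step pc=0: ori   $1, $6, 6  regs=(0,15,10,4,4,10,9)
  step pc=1: beq  $2, $0, L8  cond=F  regs=(0,15,10,4,4,10,9)
  step pc=2: slt  $1, $0, $4  regs=(0,1,10,4,4,10,9)
  step pc=3: ori   $0, $0, 4  regs=(0,1,10,4,4,10,9)
  step pc=4: bne  $4, $1, L7  cond=T  regs=(0,1,10,4,4,10,9)
  step pc=5: andi  $1, $0, 12  regs=(0,0,10,4,4,10,9)
  step pc=7: slti  $3, $1, 8  regs=(0,0,10,1,4,10,9)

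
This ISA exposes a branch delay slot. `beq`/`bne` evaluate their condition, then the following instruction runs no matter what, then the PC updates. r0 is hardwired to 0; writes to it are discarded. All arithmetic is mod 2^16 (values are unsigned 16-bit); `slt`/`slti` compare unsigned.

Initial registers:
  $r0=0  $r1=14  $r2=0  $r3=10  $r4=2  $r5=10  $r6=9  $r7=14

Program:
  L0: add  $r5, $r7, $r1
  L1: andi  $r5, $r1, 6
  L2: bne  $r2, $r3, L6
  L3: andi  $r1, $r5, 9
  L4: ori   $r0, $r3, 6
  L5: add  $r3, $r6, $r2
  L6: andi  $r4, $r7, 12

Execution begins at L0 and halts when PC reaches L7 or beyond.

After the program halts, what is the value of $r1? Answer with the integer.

0

  step pc=0: add  $r5, $r7, $r1  regs=(0,14,0,10,2,28,9,14)
  step pc=1: andi  $r5, $r1, 6  regs=(0,14,0,10,2,6,9,14)
  step pc=2: bne  $r2, $r3, L6  cond=T  regs=(0,14,0,10,2,6,9,14)
  step pc=3: andi  $r1, $r5, 9  regs=(0,0,0,10,2,6,9,14)
  step pc=6: andi  $r4, $r7, 12  regs=(0,0,0,10,12,6,9,14)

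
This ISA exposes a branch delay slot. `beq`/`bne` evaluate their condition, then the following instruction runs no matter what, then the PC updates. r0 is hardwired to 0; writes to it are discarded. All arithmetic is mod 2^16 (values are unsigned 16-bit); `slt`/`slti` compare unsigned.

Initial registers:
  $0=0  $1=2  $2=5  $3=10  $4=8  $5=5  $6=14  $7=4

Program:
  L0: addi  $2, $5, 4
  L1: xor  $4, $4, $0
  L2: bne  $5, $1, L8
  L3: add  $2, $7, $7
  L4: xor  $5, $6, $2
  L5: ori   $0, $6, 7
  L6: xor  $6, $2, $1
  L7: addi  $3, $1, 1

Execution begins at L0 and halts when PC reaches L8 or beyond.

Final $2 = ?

PC=0  addi  $2, $5, 4        | $0=0 $1=2 $2=9 $3=10 $4=8 $5=5 $6=14 $7=4
PC=1  xor  $4, $4, $0        | $0=0 $1=2 $2=9 $3=10 $4=8 $5=5 $6=14 $7=4
PC=2  bne  $5, $1, L8        | $0=0 $1=2 $2=9 $3=10 $4=8 $5=5 $6=14 $7=4  [TAKEN]
PC=3  add  $2, $7, $7        | $0=0 $1=2 $2=8 $3=10 $4=8 $5=5 $6=14 $7=4

8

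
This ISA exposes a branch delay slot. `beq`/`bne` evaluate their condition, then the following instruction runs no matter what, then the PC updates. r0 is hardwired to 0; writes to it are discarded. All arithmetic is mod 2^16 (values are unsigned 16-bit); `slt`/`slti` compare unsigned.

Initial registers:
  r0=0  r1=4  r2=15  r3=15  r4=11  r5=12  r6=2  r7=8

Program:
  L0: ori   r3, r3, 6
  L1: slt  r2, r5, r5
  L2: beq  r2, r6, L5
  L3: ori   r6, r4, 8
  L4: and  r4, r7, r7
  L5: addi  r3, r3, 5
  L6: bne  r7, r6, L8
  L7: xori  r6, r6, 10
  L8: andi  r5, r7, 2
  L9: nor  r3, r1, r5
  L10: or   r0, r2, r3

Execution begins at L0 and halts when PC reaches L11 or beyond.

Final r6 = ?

PC=0  ori   r3, r3, 6        | r0=0 r1=4 r2=15 r3=15 r4=11 r5=12 r6=2 r7=8
PC=1  slt  r2, r5, r5        | r0=0 r1=4 r2=0 r3=15 r4=11 r5=12 r6=2 r7=8
PC=2  beq  r2, r6, L5        | r0=0 r1=4 r2=0 r3=15 r4=11 r5=12 r6=2 r7=8  [not taken]
PC=3  ori   r6, r4, 8        | r0=0 r1=4 r2=0 r3=15 r4=11 r5=12 r6=11 r7=8
PC=4  and  r4, r7, r7        | r0=0 r1=4 r2=0 r3=15 r4=8 r5=12 r6=11 r7=8
PC=5  addi  r3, r3, 5        | r0=0 r1=4 r2=0 r3=20 r4=8 r5=12 r6=11 r7=8
PC=6  bne  r7, r6, L8        | r0=0 r1=4 r2=0 r3=20 r4=8 r5=12 r6=11 r7=8  [TAKEN]
PC=7  xori  r6, r6, 10       | r0=0 r1=4 r2=0 r3=20 r4=8 r5=12 r6=1 r7=8
PC=8  andi  r5, r7, 2        | r0=0 r1=4 r2=0 r3=20 r4=8 r5=0 r6=1 r7=8
PC=9  nor  r3, r1, r5        | r0=0 r1=4 r2=0 r3=65531 r4=8 r5=0 r6=1 r7=8
PC=10 or   r0, r2, r3        | r0=0 r1=4 r2=0 r3=65531 r4=8 r5=0 r6=1 r7=8

1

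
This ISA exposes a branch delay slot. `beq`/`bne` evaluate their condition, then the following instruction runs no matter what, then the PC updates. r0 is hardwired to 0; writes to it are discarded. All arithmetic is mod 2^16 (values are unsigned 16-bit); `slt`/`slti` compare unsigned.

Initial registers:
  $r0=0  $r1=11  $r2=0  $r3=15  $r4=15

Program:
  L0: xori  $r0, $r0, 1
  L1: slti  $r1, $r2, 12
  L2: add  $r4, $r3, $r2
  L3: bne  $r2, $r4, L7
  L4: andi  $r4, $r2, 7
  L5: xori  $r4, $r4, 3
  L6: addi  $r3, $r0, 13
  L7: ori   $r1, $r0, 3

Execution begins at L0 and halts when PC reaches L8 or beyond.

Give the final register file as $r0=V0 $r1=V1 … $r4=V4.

$r0=0 $r1=3 $r2=0 $r3=15 $r4=0

PC=0  xori  $r0, $r0, 1      | $r0=0 $r1=11 $r2=0 $r3=15 $r4=15
PC=1  slti  $r1, $r2, 12     | $r0=0 $r1=1 $r2=0 $r3=15 $r4=15
PC=2  add  $r4, $r3, $r2     | $r0=0 $r1=1 $r2=0 $r3=15 $r4=15
PC=3  bne  $r2, $r4, L7      | $r0=0 $r1=1 $r2=0 $r3=15 $r4=15  [TAKEN]
PC=4  andi  $r4, $r2, 7      | $r0=0 $r1=1 $r2=0 $r3=15 $r4=0
PC=7  ori   $r1, $r0, 3      | $r0=0 $r1=3 $r2=0 $r3=15 $r4=0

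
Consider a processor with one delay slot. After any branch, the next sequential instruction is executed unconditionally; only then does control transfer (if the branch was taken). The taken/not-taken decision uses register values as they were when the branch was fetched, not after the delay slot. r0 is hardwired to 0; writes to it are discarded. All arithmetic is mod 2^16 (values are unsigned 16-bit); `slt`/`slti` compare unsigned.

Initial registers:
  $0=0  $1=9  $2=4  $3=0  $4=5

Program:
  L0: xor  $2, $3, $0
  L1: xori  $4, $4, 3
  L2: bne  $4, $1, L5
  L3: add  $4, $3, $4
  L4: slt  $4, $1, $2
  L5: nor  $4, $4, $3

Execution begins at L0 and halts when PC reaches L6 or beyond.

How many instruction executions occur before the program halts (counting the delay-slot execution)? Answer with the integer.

5

PC=0  xor  $2, $3, $0        | $0=0 $1=9 $2=0 $3=0 $4=5
PC=1  xori  $4, $4, 3        | $0=0 $1=9 $2=0 $3=0 $4=6
PC=2  bne  $4, $1, L5        | $0=0 $1=9 $2=0 $3=0 $4=6  [TAKEN]
PC=3  add  $4, $3, $4        | $0=0 $1=9 $2=0 $3=0 $4=6
PC=5  nor  $4, $4, $3        | $0=0 $1=9 $2=0 $3=0 $4=65529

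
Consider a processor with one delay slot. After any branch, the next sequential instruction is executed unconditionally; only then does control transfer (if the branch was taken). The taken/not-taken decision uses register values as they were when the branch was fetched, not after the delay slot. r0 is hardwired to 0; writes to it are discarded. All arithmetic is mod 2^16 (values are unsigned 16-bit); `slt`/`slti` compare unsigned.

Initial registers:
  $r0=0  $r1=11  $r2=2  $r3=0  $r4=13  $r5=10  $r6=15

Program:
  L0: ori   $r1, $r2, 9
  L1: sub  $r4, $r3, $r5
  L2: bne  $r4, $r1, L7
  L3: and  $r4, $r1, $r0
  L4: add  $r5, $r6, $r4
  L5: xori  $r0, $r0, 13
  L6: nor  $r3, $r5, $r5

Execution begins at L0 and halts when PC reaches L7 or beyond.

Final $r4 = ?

0

#0 ori   $r1, $r2, 9 ; 0/11/2/0/13/10/15
#1 sub  $r4, $r3, $r5 ; 0/11/2/0/65526/10/15
#2 bne  $r4, $r1, L7 ; 0/11/2/0/65526/10/15 ; →target
#3 and  $r4, $r1, $r0 ; 0/11/2/0/0/10/15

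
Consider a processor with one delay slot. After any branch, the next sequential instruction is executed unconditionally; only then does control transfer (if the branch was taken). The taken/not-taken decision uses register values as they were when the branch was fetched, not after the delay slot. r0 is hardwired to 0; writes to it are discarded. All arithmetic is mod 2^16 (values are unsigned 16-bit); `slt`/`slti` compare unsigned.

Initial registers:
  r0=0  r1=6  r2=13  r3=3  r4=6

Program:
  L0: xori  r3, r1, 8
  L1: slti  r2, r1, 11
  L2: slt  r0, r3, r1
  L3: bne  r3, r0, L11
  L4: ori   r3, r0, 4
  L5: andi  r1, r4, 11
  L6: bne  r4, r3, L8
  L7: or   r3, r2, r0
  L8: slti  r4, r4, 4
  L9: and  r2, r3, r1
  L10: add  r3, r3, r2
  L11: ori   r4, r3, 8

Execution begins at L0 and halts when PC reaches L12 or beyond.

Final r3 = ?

[0] xori  r3, r1, 8  →  {r0:0, r1:6, r2:13, r3:14, r4:6}
[1] slti  r2, r1, 11  →  {r0:0, r1:6, r2:1, r3:14, r4:6}
[2] slt  r0, r3, r1  →  {r0:0, r1:6, r2:1, r3:14, r4:6}
[3] bne  r3, r0, L11  →  {r0:0, r1:6, r2:1, r3:14, r4:6}  ⟨branch taken⟩
[4] ori   r3, r0, 4  →  {r0:0, r1:6, r2:1, r3:4, r4:6}
[11] ori   r4, r3, 8  →  {r0:0, r1:6, r2:1, r3:4, r4:12}

4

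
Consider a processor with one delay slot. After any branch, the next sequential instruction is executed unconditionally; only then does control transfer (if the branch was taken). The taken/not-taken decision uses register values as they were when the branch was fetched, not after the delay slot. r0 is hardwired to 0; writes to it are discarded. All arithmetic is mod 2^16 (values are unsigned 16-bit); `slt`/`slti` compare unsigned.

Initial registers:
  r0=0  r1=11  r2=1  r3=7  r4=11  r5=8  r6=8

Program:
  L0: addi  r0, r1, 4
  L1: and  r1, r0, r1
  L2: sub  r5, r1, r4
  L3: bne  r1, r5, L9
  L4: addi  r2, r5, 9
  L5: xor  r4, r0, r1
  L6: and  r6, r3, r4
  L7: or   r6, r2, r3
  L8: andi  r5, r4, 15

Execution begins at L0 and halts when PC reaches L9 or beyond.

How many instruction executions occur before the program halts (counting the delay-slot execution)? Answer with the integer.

5

#0 addi  r0, r1, 4 ; 0/11/1/7/11/8/8
#1 and  r1, r0, r1 ; 0/0/1/7/11/8/8
#2 sub  r5, r1, r4 ; 0/0/1/7/11/65525/8
#3 bne  r1, r5, L9 ; 0/0/1/7/11/65525/8 ; →target
#4 addi  r2, r5, 9 ; 0/0/65534/7/11/65525/8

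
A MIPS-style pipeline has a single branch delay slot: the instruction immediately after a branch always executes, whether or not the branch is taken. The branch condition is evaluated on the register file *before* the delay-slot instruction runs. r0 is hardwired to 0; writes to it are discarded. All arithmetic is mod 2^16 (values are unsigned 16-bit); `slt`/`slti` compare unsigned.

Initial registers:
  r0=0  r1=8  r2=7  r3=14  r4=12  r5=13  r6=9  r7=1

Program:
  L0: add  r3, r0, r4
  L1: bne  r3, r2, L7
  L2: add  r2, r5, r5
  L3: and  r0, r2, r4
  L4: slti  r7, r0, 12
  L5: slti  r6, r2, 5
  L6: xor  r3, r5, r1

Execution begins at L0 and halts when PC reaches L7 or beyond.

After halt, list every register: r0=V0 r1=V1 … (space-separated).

r0=0 r1=8 r2=26 r3=12 r4=12 r5=13 r6=9 r7=1

#0 add  r3, r0, r4 ; 0/8/7/12/12/13/9/1
#1 bne  r3, r2, L7 ; 0/8/7/12/12/13/9/1 ; →target
#2 add  r2, r5, r5 ; 0/8/26/12/12/13/9/1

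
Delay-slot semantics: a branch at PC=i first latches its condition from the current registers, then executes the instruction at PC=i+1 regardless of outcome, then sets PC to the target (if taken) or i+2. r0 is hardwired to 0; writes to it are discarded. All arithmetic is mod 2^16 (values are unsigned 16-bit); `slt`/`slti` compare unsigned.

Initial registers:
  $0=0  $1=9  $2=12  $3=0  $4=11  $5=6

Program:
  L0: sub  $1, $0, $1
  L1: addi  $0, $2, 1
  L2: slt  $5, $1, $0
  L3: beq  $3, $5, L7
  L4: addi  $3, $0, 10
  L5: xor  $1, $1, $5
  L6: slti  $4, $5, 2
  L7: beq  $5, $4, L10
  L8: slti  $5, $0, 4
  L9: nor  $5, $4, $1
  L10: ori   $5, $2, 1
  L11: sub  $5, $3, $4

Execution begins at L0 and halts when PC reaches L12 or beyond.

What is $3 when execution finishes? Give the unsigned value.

10

#0 sub  $1, $0, $1 ; 0/65527/12/0/11/6
#1 addi  $0, $2, 1 ; 0/65527/12/0/11/6
#2 slt  $5, $1, $0 ; 0/65527/12/0/11/0
#3 beq  $3, $5, L7 ; 0/65527/12/0/11/0 ; →target
#4 addi  $3, $0, 10 ; 0/65527/12/10/11/0
#7 beq  $5, $4, L10 ; 0/65527/12/10/11/0 ; →fallthru
#8 slti  $5, $0, 4 ; 0/65527/12/10/11/1
#9 nor  $5, $4, $1 ; 0/65527/12/10/11/0
#10 ori   $5, $2, 1 ; 0/65527/12/10/11/13
#11 sub  $5, $3, $4 ; 0/65527/12/10/11/65535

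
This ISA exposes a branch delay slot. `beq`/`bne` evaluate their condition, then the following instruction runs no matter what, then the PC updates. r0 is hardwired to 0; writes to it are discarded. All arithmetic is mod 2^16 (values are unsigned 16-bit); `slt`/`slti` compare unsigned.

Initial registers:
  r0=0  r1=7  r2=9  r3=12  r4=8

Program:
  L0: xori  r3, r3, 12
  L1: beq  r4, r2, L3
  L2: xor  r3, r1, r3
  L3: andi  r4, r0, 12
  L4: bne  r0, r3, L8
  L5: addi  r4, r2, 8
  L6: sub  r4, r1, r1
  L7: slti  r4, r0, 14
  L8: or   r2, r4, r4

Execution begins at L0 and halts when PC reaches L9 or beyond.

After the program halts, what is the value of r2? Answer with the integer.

#0 xori  r3, r3, 12 ; 0/7/9/0/8
#1 beq  r4, r2, L3 ; 0/7/9/0/8 ; →fallthru
#2 xor  r3, r1, r3 ; 0/7/9/7/8
#3 andi  r4, r0, 12 ; 0/7/9/7/0
#4 bne  r0, r3, L8 ; 0/7/9/7/0 ; →target
#5 addi  r4, r2, 8 ; 0/7/9/7/17
#8 or   r2, r4, r4 ; 0/7/17/7/17

17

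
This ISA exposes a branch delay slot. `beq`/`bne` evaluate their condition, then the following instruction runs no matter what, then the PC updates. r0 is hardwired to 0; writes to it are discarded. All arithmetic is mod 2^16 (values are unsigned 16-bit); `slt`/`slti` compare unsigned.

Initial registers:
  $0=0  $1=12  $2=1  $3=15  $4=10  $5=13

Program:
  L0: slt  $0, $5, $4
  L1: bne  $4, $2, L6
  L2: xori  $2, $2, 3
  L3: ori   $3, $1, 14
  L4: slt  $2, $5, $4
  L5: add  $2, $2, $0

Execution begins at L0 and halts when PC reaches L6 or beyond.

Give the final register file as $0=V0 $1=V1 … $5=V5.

$0=0 $1=12 $2=2 $3=15 $4=10 $5=13

[0] slt  $0, $5, $4  →  {$0:0, $1:12, $2:1, $3:15, $4:10, $5:13}
[1] bne  $4, $2, L6  →  {$0:0, $1:12, $2:1, $3:15, $4:10, $5:13}  ⟨branch taken⟩
[2] xori  $2, $2, 3  →  {$0:0, $1:12, $2:2, $3:15, $4:10, $5:13}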